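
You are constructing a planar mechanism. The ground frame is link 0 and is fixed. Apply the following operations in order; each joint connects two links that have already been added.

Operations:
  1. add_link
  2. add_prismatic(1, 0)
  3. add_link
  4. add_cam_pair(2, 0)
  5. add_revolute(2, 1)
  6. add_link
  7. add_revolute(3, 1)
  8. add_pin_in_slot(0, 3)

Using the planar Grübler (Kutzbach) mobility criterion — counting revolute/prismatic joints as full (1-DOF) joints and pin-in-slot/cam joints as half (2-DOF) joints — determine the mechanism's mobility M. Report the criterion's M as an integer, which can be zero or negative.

link 0 = ground. State L|J1|J2 = 1|0|0
+link1  2|0|0
P(1,0) f=1→J1  2|1|0
+link2  3|1|0
C(2,0) f=2→J2  3|1|1
R(2,1) f=1→J1  3|2|1
+link3  4|2|1
R(3,1) f=1→J1  4|3|1
PS(0,3) f=2→J2  4|3|2
M = 3(4−1)−2·3−2 = 9−6−2 = 1

M = 1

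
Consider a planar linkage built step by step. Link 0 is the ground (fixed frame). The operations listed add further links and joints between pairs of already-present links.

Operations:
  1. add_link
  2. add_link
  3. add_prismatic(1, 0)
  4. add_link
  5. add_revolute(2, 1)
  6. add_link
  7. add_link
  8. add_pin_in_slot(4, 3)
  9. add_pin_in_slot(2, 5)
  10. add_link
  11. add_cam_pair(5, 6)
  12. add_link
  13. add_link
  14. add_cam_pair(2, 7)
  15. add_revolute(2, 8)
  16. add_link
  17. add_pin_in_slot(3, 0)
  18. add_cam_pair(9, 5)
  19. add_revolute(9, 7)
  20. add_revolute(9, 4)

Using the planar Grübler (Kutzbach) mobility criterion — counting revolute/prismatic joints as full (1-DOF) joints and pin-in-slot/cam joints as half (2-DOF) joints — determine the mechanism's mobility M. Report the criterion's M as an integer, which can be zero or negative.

ground; <1,0,0>
#1 <2,0,0>
#2 <3,0,0>
P:1↔0 J1 <3,1,0>
#3 <4,1,0>
R:2↔1 J1 <4,2,0>
#4 <5,2,0>
#5 <6,2,0>
PS:4↔3 J2 <6,2,1>
PS:2↔5 J2 <6,2,2>
#6 <7,2,2>
C:5↔6 J2 <7,2,3>
#7 <8,2,3>
#8 <9,2,3>
C:2↔7 J2 <9,2,4>
R:2↔8 J1 <9,3,4>
#9 <10,3,4>
PS:3↔0 J2 <10,3,5>
C:9↔5 J2 <10,3,6>
R:9↔7 J1 <10,4,6>
R:9↔4 J1 <10,5,6>
3×9 − 2×5 − 1×6 = 11

M = 11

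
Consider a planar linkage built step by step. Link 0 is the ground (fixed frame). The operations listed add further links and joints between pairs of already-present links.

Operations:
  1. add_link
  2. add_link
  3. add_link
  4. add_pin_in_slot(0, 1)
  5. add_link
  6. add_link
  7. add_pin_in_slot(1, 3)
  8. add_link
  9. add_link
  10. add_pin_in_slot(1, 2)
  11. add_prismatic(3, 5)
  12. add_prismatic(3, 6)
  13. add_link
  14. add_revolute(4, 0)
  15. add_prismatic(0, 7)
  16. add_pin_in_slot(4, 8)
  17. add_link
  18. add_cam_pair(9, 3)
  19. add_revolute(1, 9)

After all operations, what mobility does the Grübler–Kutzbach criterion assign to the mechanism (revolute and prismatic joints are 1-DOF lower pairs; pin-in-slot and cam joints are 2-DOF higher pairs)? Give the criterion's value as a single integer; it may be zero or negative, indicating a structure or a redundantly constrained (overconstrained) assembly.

link 0 = ground. State L|J1|J2 = 1|0|0
+link1  2|0|0
+link2  3|0|0
+link3  4|0|0
PS(0,1) f=2→J2  4|0|1
+link4  5|0|1
+link5  6|0|1
PS(1,3) f=2→J2  6|0|2
+link6  7|0|2
+link7  8|0|2
PS(1,2) f=2→J2  8|0|3
P(3,5) f=1→J1  8|1|3
P(3,6) f=1→J1  8|2|3
+link8  9|2|3
R(4,0) f=1→J1  9|3|3
P(0,7) f=1→J1  9|4|3
PS(4,8) f=2→J2  9|4|4
+link9  10|4|4
C(9,3) f=2→J2  10|4|5
R(1,9) f=1→J1  10|5|5
M = 3(10−1)−2·5−5 = 27−10−5 = 12

M = 12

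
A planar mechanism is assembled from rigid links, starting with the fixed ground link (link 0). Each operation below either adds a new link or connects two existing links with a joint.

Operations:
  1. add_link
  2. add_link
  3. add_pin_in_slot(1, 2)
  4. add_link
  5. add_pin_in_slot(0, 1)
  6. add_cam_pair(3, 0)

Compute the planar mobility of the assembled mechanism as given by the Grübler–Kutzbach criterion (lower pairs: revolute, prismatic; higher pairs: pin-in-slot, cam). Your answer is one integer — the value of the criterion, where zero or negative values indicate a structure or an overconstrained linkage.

M = 6

(L,J1,J2)=(1,0,0); link0 fixed
link1: (2,0,0)
link2: (3,0,0)
PS 1-2 [J2]: (3,0,1)
link3: (4,0,1)
PS 0-1 [J2]: (4,0,2)
C 3-0 [J2]: (4,0,3)
Grübler: 3·3 − 2·0 − 3 = 6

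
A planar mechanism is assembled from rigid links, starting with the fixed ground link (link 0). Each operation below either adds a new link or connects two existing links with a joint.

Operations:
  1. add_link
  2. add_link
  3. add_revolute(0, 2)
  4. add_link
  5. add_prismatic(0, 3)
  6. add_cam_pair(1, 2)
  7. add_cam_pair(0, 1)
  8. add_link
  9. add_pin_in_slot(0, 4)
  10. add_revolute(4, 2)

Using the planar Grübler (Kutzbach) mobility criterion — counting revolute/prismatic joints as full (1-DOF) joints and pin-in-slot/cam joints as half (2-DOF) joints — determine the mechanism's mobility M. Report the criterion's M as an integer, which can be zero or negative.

link 0 = ground. State L|J1|J2 = 1|0|0
+link1  2|0|0
+link2  3|0|0
R(0,2) f=1→J1  3|1|0
+link3  4|1|0
P(0,3) f=1→J1  4|2|0
C(1,2) f=2→J2  4|2|1
C(0,1) f=2→J2  4|2|2
+link4  5|2|2
PS(0,4) f=2→J2  5|2|3
R(4,2) f=1→J1  5|3|3
M = 3(5−1)−2·3−3 = 12−6−3 = 3

M = 3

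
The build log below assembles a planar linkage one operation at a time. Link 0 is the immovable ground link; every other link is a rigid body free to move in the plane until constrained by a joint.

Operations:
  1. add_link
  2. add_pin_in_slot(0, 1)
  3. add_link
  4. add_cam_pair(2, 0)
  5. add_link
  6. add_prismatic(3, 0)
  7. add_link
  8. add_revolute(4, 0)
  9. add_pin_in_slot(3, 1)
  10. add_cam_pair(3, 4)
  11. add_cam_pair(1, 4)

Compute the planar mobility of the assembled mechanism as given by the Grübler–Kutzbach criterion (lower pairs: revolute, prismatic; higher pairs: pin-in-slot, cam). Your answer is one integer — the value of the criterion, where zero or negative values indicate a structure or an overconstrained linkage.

(L,J1,J2)=(1,0,0); link0 fixed
link1: (2,0,0)
PS 0-1 [J2]: (2,0,1)
link2: (3,0,1)
C 2-0 [J2]: (3,0,2)
link3: (4,0,2)
P 3-0 [J1]: (4,1,2)
link4: (5,1,2)
R 4-0 [J1]: (5,2,2)
PS 3-1 [J2]: (5,2,3)
C 3-4 [J2]: (5,2,4)
C 1-4 [J2]: (5,2,5)
Grübler: 3·4 − 2·2 − 5 = 3

M = 3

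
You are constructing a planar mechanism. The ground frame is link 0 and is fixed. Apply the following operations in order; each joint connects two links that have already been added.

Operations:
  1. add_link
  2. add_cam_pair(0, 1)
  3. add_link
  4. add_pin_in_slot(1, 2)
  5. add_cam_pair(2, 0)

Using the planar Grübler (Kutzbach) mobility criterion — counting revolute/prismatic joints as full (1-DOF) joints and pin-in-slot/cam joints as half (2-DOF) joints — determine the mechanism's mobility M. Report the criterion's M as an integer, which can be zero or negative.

link 0 = ground. State L|J1|J2 = 1|0|0
+link1  2|0|0
C(0,1) f=2→J2  2|0|1
+link2  3|0|1
PS(1,2) f=2→J2  3|0|2
C(2,0) f=2→J2  3|0|3
M = 3(3−1)−2·0−3 = 6−0−3 = 3

M = 3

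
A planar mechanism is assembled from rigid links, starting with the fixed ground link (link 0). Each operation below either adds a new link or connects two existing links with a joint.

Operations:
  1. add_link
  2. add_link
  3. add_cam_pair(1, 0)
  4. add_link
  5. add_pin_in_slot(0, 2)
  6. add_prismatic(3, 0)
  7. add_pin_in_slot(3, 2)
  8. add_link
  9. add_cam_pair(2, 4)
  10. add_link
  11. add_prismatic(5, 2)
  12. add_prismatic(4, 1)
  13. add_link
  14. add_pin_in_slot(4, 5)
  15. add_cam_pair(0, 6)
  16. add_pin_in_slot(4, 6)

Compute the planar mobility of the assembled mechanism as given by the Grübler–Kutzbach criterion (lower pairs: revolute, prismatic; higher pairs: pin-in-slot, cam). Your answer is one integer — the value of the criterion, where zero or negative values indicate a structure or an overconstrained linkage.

M = 5

ground; <1,0,0>
#1 <2,0,0>
#2 <3,0,0>
C:1↔0 J2 <3,0,1>
#3 <4,0,1>
PS:0↔2 J2 <4,0,2>
P:3↔0 J1 <4,1,2>
PS:3↔2 J2 <4,1,3>
#4 <5,1,3>
C:2↔4 J2 <5,1,4>
#5 <6,1,4>
P:5↔2 J1 <6,2,4>
P:4↔1 J1 <6,3,4>
#6 <7,3,4>
PS:4↔5 J2 <7,3,5>
C:0↔6 J2 <7,3,6>
PS:4↔6 J2 <7,3,7>
3×6 − 2×3 − 1×7 = 5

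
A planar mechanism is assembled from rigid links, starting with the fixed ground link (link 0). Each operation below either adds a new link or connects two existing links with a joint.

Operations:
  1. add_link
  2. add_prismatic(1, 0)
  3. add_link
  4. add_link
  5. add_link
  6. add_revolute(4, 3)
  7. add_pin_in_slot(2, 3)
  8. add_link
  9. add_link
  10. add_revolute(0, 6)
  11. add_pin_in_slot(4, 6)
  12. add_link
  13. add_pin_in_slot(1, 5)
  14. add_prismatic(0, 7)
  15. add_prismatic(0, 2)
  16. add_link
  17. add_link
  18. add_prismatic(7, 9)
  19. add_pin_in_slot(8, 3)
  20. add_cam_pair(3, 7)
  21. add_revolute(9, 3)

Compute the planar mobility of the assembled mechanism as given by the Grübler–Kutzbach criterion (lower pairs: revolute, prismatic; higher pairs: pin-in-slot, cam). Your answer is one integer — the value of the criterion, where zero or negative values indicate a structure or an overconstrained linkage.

L=1 J1=0 J2=0
add link → L=2 J1=0 J2=0
P@1,0 dof=1 J1 → L=2 J1=1 J2=0
add link → L=3 J1=1 J2=0
add link → L=4 J1=1 J2=0
add link → L=5 J1=1 J2=0
R@4,3 dof=1 J1 → L=5 J1=2 J2=0
PS@2,3 dof=2 J2 → L=5 J1=2 J2=1
add link → L=6 J1=2 J2=1
add link → L=7 J1=2 J2=1
R@0,6 dof=1 J1 → L=7 J1=3 J2=1
PS@4,6 dof=2 J2 → L=7 J1=3 J2=2
add link → L=8 J1=3 J2=2
PS@1,5 dof=2 J2 → L=8 J1=3 J2=3
P@0,7 dof=1 J1 → L=8 J1=4 J2=3
P@0,2 dof=1 J1 → L=8 J1=5 J2=3
add link → L=9 J1=5 J2=3
add link → L=10 J1=5 J2=3
P@7,9 dof=1 J1 → L=10 J1=6 J2=3
PS@8,3 dof=2 J2 → L=10 J1=6 J2=4
C@3,7 dof=2 J2 → L=10 J1=6 J2=5
R@9,3 dof=1 J1 → L=10 J1=7 J2=5
M=3(L−1)−2J1−J2=3·9−2·7−5=8

M = 8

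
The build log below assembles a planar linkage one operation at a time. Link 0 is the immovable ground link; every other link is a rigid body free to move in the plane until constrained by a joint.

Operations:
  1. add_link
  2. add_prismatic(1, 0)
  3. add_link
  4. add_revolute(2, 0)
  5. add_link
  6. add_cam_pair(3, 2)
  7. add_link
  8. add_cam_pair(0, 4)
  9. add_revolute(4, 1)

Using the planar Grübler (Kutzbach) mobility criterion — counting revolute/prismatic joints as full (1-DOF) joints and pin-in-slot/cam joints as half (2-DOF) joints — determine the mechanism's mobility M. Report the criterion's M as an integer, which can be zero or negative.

M = 4

[1;0;0] (link 0 is ground)
L+ [2;0;0]
P(1,0)∈J1 [2;1;0]
L+ [3;1;0]
R(2,0)∈J1 [3;2;0]
L+ [4;2;0]
C(3,2)∈J2 [4;2;1]
L+ [5;2;1]
C(0,4)∈J2 [5;2;2]
R(4,1)∈J1 [5;3;2]
mobility = 12 − 6 − 2 = 4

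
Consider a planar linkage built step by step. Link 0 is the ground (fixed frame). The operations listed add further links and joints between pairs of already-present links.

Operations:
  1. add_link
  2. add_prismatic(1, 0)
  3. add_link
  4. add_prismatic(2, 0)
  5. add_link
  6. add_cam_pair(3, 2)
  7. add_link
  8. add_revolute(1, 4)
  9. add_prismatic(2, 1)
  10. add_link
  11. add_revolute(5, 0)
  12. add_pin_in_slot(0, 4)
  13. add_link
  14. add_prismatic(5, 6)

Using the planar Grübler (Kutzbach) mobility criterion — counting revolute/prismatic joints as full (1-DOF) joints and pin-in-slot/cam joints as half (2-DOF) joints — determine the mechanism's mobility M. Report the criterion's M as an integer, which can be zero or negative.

[1;0;0] (link 0 is ground)
L+ [2;0;0]
P(1,0)∈J1 [2;1;0]
L+ [3;1;0]
P(2,0)∈J1 [3;2;0]
L+ [4;2;0]
C(3,2)∈J2 [4;2;1]
L+ [5;2;1]
R(1,4)∈J1 [5;3;1]
P(2,1)∈J1 [5;4;1]
L+ [6;4;1]
R(5,0)∈J1 [6;5;1]
PS(0,4)∈J2 [6;5;2]
L+ [7;5;2]
P(5,6)∈J1 [7;6;2]
mobility = 18 − 12 − 2 = 4

M = 4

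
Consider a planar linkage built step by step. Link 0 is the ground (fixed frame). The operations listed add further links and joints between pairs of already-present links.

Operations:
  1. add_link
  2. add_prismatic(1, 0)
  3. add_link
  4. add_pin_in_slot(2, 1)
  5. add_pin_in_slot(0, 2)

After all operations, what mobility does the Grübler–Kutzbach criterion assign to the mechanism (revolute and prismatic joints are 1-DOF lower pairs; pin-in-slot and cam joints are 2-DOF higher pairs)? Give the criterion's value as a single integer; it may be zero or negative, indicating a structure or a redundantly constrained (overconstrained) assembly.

M = 2

[1;0;0] (link 0 is ground)
L+ [2;0;0]
P(1,0)∈J1 [2;1;0]
L+ [3;1;0]
PS(2,1)∈J2 [3;1;1]
PS(0,2)∈J2 [3;1;2]
mobility = 6 − 2 − 2 = 2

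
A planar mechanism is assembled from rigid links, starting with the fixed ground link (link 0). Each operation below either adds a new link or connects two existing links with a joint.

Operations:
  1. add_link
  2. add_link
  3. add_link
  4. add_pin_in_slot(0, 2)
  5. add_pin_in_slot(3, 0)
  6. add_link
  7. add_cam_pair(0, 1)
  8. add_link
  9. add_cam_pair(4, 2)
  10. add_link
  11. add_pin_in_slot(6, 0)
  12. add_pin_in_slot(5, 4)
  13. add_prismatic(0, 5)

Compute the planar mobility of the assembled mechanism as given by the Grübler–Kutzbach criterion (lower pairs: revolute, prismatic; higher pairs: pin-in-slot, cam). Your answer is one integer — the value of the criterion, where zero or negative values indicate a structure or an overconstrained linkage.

M = 10

[1;0;0] (link 0 is ground)
L+ [2;0;0]
L+ [3;0;0]
L+ [4;0;0]
PS(0,2)∈J2 [4;0;1]
PS(3,0)∈J2 [4;0;2]
L+ [5;0;2]
C(0,1)∈J2 [5;0;3]
L+ [6;0;3]
C(4,2)∈J2 [6;0;4]
L+ [7;0;4]
PS(6,0)∈J2 [7;0;5]
PS(5,4)∈J2 [7;0;6]
P(0,5)∈J1 [7;1;6]
mobility = 18 − 2 − 6 = 10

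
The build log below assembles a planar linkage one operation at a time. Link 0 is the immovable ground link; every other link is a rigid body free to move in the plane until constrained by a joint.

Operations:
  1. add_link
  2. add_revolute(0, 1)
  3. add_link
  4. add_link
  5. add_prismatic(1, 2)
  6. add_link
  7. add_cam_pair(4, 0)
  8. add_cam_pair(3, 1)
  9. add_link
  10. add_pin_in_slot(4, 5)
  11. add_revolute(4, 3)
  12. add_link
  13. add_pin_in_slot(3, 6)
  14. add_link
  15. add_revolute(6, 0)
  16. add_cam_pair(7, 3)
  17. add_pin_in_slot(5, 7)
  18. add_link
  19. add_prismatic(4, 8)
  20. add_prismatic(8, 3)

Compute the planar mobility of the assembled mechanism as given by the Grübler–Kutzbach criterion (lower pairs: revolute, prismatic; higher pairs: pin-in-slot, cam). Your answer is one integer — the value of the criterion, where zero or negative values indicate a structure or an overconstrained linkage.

M = 6

ground; <1,0,0>
#1 <2,0,0>
R:0↔1 J1 <2,1,0>
#2 <3,1,0>
#3 <4,1,0>
P:1↔2 J1 <4,2,0>
#4 <5,2,0>
C:4↔0 J2 <5,2,1>
C:3↔1 J2 <5,2,2>
#5 <6,2,2>
PS:4↔5 J2 <6,2,3>
R:4↔3 J1 <6,3,3>
#6 <7,3,3>
PS:3↔6 J2 <7,3,4>
#7 <8,3,4>
R:6↔0 J1 <8,4,4>
C:7↔3 J2 <8,4,5>
PS:5↔7 J2 <8,4,6>
#8 <9,4,6>
P:4↔8 J1 <9,5,6>
P:8↔3 J1 <9,6,6>
3×8 − 2×6 − 1×6 = 6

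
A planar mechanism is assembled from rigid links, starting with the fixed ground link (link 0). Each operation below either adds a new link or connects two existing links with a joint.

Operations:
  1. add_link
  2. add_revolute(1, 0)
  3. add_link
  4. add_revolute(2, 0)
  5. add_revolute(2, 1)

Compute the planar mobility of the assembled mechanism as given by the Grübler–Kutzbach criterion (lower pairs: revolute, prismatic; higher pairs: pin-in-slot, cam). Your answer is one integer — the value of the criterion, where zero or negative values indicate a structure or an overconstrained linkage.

M = 0

(L,J1,J2)=(1,0,0); link0 fixed
link1: (2,0,0)
R 1-0 [J1]: (2,1,0)
link2: (3,1,0)
R 2-0 [J1]: (3,2,0)
R 2-1 [J1]: (3,3,0)
Grübler: 3·2 − 2·3 − 0 = 0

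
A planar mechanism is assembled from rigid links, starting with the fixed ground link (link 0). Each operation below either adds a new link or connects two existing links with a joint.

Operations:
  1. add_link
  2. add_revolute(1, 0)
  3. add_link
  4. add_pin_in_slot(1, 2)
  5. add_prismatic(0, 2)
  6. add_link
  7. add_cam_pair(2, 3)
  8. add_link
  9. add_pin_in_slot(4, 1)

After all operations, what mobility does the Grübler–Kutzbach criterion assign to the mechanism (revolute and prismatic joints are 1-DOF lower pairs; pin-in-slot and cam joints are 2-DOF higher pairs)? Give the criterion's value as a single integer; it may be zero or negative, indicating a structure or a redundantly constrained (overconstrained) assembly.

M = 5

L=1 J1=0 J2=0
add link → L=2 J1=0 J2=0
R@1,0 dof=1 J1 → L=2 J1=1 J2=0
add link → L=3 J1=1 J2=0
PS@1,2 dof=2 J2 → L=3 J1=1 J2=1
P@0,2 dof=1 J1 → L=3 J1=2 J2=1
add link → L=4 J1=2 J2=1
C@2,3 dof=2 J2 → L=4 J1=2 J2=2
add link → L=5 J1=2 J2=2
PS@4,1 dof=2 J2 → L=5 J1=2 J2=3
M=3(L−1)−2J1−J2=3·4−2·2−3=5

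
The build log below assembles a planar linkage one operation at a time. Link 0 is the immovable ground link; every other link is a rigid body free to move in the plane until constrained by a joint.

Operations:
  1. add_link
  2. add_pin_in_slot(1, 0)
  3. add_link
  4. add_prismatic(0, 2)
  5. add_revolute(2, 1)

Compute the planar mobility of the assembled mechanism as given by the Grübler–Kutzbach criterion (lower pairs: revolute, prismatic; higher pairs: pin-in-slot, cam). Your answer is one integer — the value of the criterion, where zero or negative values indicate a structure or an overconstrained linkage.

M = 1

link 0 = ground. State L|J1|J2 = 1|0|0
+link1  2|0|0
PS(1,0) f=2→J2  2|0|1
+link2  3|0|1
P(0,2) f=1→J1  3|1|1
R(2,1) f=1→J1  3|2|1
M = 3(3−1)−2·2−1 = 6−4−1 = 1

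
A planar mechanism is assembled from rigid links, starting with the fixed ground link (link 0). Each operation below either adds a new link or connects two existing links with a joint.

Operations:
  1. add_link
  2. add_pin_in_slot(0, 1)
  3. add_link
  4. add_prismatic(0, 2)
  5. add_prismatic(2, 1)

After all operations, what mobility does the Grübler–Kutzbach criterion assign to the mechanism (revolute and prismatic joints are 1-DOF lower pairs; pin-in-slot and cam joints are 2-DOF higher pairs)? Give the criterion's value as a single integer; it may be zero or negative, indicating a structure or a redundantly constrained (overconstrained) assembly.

M = 1

L=1 J1=0 J2=0
add link → L=2 J1=0 J2=0
PS@0,1 dof=2 J2 → L=2 J1=0 J2=1
add link → L=3 J1=0 J2=1
P@0,2 dof=1 J1 → L=3 J1=1 J2=1
P@2,1 dof=1 J1 → L=3 J1=2 J2=1
M=3(L−1)−2J1−J2=3·2−2·2−1=1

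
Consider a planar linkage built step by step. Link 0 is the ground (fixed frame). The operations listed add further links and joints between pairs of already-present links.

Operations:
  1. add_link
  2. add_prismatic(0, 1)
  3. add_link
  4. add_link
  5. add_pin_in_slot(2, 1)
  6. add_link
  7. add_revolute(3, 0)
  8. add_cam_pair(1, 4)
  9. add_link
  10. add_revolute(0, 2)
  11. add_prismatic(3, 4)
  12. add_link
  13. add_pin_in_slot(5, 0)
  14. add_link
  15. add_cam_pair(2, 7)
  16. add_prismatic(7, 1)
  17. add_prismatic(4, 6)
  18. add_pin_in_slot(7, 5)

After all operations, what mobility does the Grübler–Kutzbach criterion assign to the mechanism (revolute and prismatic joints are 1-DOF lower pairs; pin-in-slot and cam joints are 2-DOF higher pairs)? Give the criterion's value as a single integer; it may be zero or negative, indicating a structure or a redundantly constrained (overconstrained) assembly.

[1;0;0] (link 0 is ground)
L+ [2;0;0]
P(0,1)∈J1 [2;1;0]
L+ [3;1;0]
L+ [4;1;0]
PS(2,1)∈J2 [4;1;1]
L+ [5;1;1]
R(3,0)∈J1 [5;2;1]
C(1,4)∈J2 [5;2;2]
L+ [6;2;2]
R(0,2)∈J1 [6;3;2]
P(3,4)∈J1 [6;4;2]
L+ [7;4;2]
PS(5,0)∈J2 [7;4;3]
L+ [8;4;3]
C(2,7)∈J2 [8;4;4]
P(7,1)∈J1 [8;5;4]
P(4,6)∈J1 [8;6;4]
PS(7,5)∈J2 [8;6;5]
mobility = 21 − 12 − 5 = 4

M = 4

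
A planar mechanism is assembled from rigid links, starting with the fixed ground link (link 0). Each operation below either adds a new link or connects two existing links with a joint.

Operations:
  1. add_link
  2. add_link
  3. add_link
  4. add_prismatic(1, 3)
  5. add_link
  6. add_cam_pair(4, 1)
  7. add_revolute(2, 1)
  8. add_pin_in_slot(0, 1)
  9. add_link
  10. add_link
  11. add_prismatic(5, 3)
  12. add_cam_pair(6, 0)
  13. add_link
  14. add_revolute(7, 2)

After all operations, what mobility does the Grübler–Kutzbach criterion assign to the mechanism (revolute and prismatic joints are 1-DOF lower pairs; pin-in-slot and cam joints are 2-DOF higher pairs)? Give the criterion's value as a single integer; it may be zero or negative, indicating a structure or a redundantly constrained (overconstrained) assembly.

ground; <1,0,0>
#1 <2,0,0>
#2 <3,0,0>
#3 <4,0,0>
P:1↔3 J1 <4,1,0>
#4 <5,1,0>
C:4↔1 J2 <5,1,1>
R:2↔1 J1 <5,2,1>
PS:0↔1 J2 <5,2,2>
#5 <6,2,2>
#6 <7,2,2>
P:5↔3 J1 <7,3,2>
C:6↔0 J2 <7,3,3>
#7 <8,3,3>
R:7↔2 J1 <8,4,3>
3×7 − 2×4 − 1×3 = 10

M = 10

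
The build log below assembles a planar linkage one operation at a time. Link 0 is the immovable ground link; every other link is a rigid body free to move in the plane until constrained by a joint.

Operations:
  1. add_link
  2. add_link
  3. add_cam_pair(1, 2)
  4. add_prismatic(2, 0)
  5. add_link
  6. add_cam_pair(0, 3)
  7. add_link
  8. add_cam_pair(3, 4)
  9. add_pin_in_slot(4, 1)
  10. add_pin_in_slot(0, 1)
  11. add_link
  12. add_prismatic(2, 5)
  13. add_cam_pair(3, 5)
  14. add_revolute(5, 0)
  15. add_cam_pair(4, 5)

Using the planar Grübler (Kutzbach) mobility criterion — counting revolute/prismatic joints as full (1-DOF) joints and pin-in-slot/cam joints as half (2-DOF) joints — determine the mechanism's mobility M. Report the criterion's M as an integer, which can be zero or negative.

M = 2

[1;0;0] (link 0 is ground)
L+ [2;0;0]
L+ [3;0;0]
C(1,2)∈J2 [3;0;1]
P(2,0)∈J1 [3;1;1]
L+ [4;1;1]
C(0,3)∈J2 [4;1;2]
L+ [5;1;2]
C(3,4)∈J2 [5;1;3]
PS(4,1)∈J2 [5;1;4]
PS(0,1)∈J2 [5;1;5]
L+ [6;1;5]
P(2,5)∈J1 [6;2;5]
C(3,5)∈J2 [6;2;6]
R(5,0)∈J1 [6;3;6]
C(4,5)∈J2 [6;3;7]
mobility = 15 − 6 − 7 = 2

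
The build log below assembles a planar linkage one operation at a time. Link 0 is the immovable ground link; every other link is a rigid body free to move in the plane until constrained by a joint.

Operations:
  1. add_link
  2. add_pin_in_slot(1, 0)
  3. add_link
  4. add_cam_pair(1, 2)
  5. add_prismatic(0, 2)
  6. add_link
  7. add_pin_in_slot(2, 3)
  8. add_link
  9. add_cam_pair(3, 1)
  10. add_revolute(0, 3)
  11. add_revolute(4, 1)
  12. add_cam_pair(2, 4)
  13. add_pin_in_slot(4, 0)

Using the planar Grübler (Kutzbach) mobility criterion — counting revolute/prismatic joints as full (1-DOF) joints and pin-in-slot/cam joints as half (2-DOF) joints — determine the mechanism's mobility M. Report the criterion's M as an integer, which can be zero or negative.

M = 0

L=1 J1=0 J2=0
add link → L=2 J1=0 J2=0
PS@1,0 dof=2 J2 → L=2 J1=0 J2=1
add link → L=3 J1=0 J2=1
C@1,2 dof=2 J2 → L=3 J1=0 J2=2
P@0,2 dof=1 J1 → L=3 J1=1 J2=2
add link → L=4 J1=1 J2=2
PS@2,3 dof=2 J2 → L=4 J1=1 J2=3
add link → L=5 J1=1 J2=3
C@3,1 dof=2 J2 → L=5 J1=1 J2=4
R@0,3 dof=1 J1 → L=5 J1=2 J2=4
R@4,1 dof=1 J1 → L=5 J1=3 J2=4
C@2,4 dof=2 J2 → L=5 J1=3 J2=5
PS@4,0 dof=2 J2 → L=5 J1=3 J2=6
M=3(L−1)−2J1−J2=3·4−2·3−6=0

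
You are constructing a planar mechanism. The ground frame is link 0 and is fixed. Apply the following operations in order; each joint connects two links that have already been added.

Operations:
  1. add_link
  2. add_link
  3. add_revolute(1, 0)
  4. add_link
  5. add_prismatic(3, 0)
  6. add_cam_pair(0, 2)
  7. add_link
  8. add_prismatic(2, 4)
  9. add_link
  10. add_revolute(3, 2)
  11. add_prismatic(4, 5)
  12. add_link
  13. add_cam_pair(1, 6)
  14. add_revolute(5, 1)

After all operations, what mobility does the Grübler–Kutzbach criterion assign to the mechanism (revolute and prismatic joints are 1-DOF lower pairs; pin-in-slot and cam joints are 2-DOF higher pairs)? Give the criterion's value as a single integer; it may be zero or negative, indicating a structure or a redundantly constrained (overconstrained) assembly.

M = 4

[1;0;0] (link 0 is ground)
L+ [2;0;0]
L+ [3;0;0]
R(1,0)∈J1 [3;1;0]
L+ [4;1;0]
P(3,0)∈J1 [4;2;0]
C(0,2)∈J2 [4;2;1]
L+ [5;2;1]
P(2,4)∈J1 [5;3;1]
L+ [6;3;1]
R(3,2)∈J1 [6;4;1]
P(4,5)∈J1 [6;5;1]
L+ [7;5;1]
C(1,6)∈J2 [7;5;2]
R(5,1)∈J1 [7;6;2]
mobility = 18 − 12 − 2 = 4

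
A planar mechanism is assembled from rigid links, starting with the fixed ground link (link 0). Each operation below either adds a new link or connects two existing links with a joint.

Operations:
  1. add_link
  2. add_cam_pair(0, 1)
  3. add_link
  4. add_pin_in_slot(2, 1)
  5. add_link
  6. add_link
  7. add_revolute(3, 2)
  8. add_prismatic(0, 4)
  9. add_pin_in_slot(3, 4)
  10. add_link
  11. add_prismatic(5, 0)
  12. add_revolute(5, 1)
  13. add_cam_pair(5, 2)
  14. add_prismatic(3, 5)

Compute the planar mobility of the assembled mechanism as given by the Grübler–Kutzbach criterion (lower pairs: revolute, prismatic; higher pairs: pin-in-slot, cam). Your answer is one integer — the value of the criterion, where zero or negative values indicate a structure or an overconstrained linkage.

link 0 = ground. State L|J1|J2 = 1|0|0
+link1  2|0|0
C(0,1) f=2→J2  2|0|1
+link2  3|0|1
PS(2,1) f=2→J2  3|0|2
+link3  4|0|2
+link4  5|0|2
R(3,2) f=1→J1  5|1|2
P(0,4) f=1→J1  5|2|2
PS(3,4) f=2→J2  5|2|3
+link5  6|2|3
P(5,0) f=1→J1  6|3|3
R(5,1) f=1→J1  6|4|3
C(5,2) f=2→J2  6|4|4
P(3,5) f=1→J1  6|5|4
M = 3(6−1)−2·5−4 = 15−10−4 = 1

M = 1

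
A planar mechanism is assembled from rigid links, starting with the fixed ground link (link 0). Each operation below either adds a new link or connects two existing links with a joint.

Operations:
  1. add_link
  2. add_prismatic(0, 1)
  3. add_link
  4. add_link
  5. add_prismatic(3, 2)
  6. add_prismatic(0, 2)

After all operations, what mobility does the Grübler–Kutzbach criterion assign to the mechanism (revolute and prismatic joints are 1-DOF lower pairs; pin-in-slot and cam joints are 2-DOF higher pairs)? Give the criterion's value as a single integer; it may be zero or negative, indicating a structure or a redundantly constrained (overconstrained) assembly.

ground; <1,0,0>
#1 <2,0,0>
P:0↔1 J1 <2,1,0>
#2 <3,1,0>
#3 <4,1,0>
P:3↔2 J1 <4,2,0>
P:0↔2 J1 <4,3,0>
3×3 − 2×3 − 1×0 = 3

M = 3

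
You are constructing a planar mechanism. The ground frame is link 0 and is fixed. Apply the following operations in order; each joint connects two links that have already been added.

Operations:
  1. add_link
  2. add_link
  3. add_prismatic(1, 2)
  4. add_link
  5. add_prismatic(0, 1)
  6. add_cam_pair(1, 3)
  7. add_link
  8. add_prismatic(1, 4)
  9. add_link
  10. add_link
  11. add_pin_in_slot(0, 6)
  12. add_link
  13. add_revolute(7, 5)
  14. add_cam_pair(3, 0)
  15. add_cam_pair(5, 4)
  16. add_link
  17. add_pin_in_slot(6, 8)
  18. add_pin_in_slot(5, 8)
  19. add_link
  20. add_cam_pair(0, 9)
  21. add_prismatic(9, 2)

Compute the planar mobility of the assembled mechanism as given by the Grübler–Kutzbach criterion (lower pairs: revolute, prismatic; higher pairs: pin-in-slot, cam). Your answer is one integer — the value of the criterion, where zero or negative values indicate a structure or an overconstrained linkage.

M = 10

L=1 J1=0 J2=0
add link → L=2 J1=0 J2=0
add link → L=3 J1=0 J2=0
P@1,2 dof=1 J1 → L=3 J1=1 J2=0
add link → L=4 J1=1 J2=0
P@0,1 dof=1 J1 → L=4 J1=2 J2=0
C@1,3 dof=2 J2 → L=4 J1=2 J2=1
add link → L=5 J1=2 J2=1
P@1,4 dof=1 J1 → L=5 J1=3 J2=1
add link → L=6 J1=3 J2=1
add link → L=7 J1=3 J2=1
PS@0,6 dof=2 J2 → L=7 J1=3 J2=2
add link → L=8 J1=3 J2=2
R@7,5 dof=1 J1 → L=8 J1=4 J2=2
C@3,0 dof=2 J2 → L=8 J1=4 J2=3
C@5,4 dof=2 J2 → L=8 J1=4 J2=4
add link → L=9 J1=4 J2=4
PS@6,8 dof=2 J2 → L=9 J1=4 J2=5
PS@5,8 dof=2 J2 → L=9 J1=4 J2=6
add link → L=10 J1=4 J2=6
C@0,9 dof=2 J2 → L=10 J1=4 J2=7
P@9,2 dof=1 J1 → L=10 J1=5 J2=7
M=3(L−1)−2J1−J2=3·9−2·5−7=10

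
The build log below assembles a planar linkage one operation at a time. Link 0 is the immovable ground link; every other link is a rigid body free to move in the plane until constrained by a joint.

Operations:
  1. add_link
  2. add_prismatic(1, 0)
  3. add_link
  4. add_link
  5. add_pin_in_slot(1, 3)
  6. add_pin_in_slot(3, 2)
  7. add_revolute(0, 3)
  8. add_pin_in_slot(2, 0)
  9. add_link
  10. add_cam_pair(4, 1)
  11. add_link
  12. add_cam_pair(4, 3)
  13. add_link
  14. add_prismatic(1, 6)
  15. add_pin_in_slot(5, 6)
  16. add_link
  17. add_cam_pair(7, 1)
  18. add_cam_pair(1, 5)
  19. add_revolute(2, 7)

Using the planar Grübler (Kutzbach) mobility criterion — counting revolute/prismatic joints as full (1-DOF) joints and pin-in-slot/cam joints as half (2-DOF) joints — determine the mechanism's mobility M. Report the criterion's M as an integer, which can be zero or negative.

(L,J1,J2)=(1,0,0); link0 fixed
link1: (2,0,0)
P 1-0 [J1]: (2,1,0)
link2: (3,1,0)
link3: (4,1,0)
PS 1-3 [J2]: (4,1,1)
PS 3-2 [J2]: (4,1,2)
R 0-3 [J1]: (4,2,2)
PS 2-0 [J2]: (4,2,3)
link4: (5,2,3)
C 4-1 [J2]: (5,2,4)
link5: (6,2,4)
C 4-3 [J2]: (6,2,5)
link6: (7,2,5)
P 1-6 [J1]: (7,3,5)
PS 5-6 [J2]: (7,3,6)
link7: (8,3,6)
C 7-1 [J2]: (8,3,7)
C 1-5 [J2]: (8,3,8)
R 2-7 [J1]: (8,4,8)
Grübler: 3·7 − 2·4 − 8 = 5

M = 5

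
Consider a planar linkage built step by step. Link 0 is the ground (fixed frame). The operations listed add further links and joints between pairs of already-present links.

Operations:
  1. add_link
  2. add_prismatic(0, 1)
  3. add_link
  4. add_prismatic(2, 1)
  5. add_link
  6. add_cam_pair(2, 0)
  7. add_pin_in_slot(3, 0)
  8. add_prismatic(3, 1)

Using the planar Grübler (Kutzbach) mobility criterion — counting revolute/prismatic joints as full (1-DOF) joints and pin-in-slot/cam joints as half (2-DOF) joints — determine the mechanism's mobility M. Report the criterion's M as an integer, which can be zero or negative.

ground; <1,0,0>
#1 <2,0,0>
P:0↔1 J1 <2,1,0>
#2 <3,1,0>
P:2↔1 J1 <3,2,0>
#3 <4,2,0>
C:2↔0 J2 <4,2,1>
PS:3↔0 J2 <4,2,2>
P:3↔1 J1 <4,3,2>
3×3 − 2×3 − 1×2 = 1

M = 1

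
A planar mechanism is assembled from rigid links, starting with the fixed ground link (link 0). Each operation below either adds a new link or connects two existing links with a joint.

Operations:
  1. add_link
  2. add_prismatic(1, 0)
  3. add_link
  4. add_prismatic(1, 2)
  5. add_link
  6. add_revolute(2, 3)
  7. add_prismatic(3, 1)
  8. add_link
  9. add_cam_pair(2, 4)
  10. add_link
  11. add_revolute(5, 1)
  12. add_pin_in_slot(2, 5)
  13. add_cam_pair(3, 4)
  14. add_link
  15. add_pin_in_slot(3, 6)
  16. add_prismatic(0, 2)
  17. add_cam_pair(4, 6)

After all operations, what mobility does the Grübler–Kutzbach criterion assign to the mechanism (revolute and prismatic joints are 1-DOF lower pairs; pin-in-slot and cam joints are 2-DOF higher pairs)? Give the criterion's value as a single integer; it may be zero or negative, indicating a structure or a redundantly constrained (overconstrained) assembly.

[1;0;0] (link 0 is ground)
L+ [2;0;0]
P(1,0)∈J1 [2;1;0]
L+ [3;1;0]
P(1,2)∈J1 [3;2;0]
L+ [4;2;0]
R(2,3)∈J1 [4;3;0]
P(3,1)∈J1 [4;4;0]
L+ [5;4;0]
C(2,4)∈J2 [5;4;1]
L+ [6;4;1]
R(5,1)∈J1 [6;5;1]
PS(2,5)∈J2 [6;5;2]
C(3,4)∈J2 [6;5;3]
L+ [7;5;3]
PS(3,6)∈J2 [7;5;4]
P(0,2)∈J1 [7;6;4]
C(4,6)∈J2 [7;6;5]
mobility = 18 − 12 − 5 = 1

M = 1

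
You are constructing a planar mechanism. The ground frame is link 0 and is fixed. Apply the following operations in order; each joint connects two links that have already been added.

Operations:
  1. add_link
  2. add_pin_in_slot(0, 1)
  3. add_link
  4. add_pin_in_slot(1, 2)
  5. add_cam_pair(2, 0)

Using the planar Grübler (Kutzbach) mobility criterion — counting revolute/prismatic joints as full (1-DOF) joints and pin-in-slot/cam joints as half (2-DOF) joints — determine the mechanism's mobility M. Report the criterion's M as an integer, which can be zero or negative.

L=1 J1=0 J2=0
add link → L=2 J1=0 J2=0
PS@0,1 dof=2 J2 → L=2 J1=0 J2=1
add link → L=3 J1=0 J2=1
PS@1,2 dof=2 J2 → L=3 J1=0 J2=2
C@2,0 dof=2 J2 → L=3 J1=0 J2=3
M=3(L−1)−2J1−J2=3·2−2·0−3=3

M = 3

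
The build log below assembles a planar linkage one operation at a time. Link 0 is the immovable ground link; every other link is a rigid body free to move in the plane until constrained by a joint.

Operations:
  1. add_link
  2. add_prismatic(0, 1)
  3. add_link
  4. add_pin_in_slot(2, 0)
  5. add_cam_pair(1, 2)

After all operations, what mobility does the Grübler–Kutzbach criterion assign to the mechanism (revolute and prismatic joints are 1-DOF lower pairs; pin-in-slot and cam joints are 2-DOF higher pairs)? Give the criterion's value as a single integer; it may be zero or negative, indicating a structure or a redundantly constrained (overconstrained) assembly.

M = 2

(L,J1,J2)=(1,0,0); link0 fixed
link1: (2,0,0)
P 0-1 [J1]: (2,1,0)
link2: (3,1,0)
PS 2-0 [J2]: (3,1,1)
C 1-2 [J2]: (3,1,2)
Grübler: 3·2 − 2·1 − 2 = 2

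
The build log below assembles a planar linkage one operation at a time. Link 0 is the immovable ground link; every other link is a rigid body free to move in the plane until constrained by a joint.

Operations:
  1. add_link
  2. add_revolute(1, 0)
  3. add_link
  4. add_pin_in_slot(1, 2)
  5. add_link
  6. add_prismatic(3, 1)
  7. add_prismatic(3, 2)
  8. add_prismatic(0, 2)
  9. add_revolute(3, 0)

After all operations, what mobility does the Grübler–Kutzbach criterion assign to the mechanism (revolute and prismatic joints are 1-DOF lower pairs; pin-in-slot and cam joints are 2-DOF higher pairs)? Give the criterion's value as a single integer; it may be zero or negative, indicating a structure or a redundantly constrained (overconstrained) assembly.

(L,J1,J2)=(1,0,0); link0 fixed
link1: (2,0,0)
R 1-0 [J1]: (2,1,0)
link2: (3,1,0)
PS 1-2 [J2]: (3,1,1)
link3: (4,1,1)
P 3-1 [J1]: (4,2,1)
P 3-2 [J1]: (4,3,1)
P 0-2 [J1]: (4,4,1)
R 3-0 [J1]: (4,5,1)
Grübler: 3·3 − 2·5 − 1 = -2

M = -2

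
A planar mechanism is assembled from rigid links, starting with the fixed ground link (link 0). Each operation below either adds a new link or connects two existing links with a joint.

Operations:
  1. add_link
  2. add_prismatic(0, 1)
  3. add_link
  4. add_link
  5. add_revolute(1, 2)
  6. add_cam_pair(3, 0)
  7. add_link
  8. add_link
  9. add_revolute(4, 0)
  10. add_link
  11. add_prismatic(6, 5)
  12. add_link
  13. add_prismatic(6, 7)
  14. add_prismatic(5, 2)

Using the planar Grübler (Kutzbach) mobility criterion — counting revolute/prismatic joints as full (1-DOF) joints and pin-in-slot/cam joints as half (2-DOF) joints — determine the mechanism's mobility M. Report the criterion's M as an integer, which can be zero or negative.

M = 8

[1;0;0] (link 0 is ground)
L+ [2;0;0]
P(0,1)∈J1 [2;1;0]
L+ [3;1;0]
L+ [4;1;0]
R(1,2)∈J1 [4;2;0]
C(3,0)∈J2 [4;2;1]
L+ [5;2;1]
L+ [6;2;1]
R(4,0)∈J1 [6;3;1]
L+ [7;3;1]
P(6,5)∈J1 [7;4;1]
L+ [8;4;1]
P(6,7)∈J1 [8;5;1]
P(5,2)∈J1 [8;6;1]
mobility = 21 − 12 − 1 = 8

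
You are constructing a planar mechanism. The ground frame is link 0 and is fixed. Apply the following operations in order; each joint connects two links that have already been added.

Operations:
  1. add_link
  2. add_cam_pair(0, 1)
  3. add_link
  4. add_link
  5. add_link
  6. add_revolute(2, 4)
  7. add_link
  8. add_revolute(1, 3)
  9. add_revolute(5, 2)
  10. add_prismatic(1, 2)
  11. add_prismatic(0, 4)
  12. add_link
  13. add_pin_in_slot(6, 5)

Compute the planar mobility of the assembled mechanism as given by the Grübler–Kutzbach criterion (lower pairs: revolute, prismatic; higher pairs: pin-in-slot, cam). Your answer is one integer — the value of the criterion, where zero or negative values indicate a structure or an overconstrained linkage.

[1;0;0] (link 0 is ground)
L+ [2;0;0]
C(0,1)∈J2 [2;0;1]
L+ [3;0;1]
L+ [4;0;1]
L+ [5;0;1]
R(2,4)∈J1 [5;1;1]
L+ [6;1;1]
R(1,3)∈J1 [6;2;1]
R(5,2)∈J1 [6;3;1]
P(1,2)∈J1 [6;4;1]
P(0,4)∈J1 [6;5;1]
L+ [7;5;1]
PS(6,5)∈J2 [7;5;2]
mobility = 18 − 10 − 2 = 6

M = 6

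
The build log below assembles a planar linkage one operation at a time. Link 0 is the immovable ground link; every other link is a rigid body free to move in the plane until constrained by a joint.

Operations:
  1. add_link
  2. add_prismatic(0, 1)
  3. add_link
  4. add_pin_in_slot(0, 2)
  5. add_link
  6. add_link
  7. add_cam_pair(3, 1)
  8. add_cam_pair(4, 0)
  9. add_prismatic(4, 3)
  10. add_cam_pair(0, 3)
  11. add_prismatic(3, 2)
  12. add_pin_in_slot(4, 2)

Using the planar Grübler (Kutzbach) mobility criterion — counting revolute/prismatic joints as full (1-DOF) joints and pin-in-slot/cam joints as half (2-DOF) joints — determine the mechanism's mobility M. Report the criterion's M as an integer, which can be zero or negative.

M = 1

(L,J1,J2)=(1,0,0); link0 fixed
link1: (2,0,0)
P 0-1 [J1]: (2,1,0)
link2: (3,1,0)
PS 0-2 [J2]: (3,1,1)
link3: (4,1,1)
link4: (5,1,1)
C 3-1 [J2]: (5,1,2)
C 4-0 [J2]: (5,1,3)
P 4-3 [J1]: (5,2,3)
C 0-3 [J2]: (5,2,4)
P 3-2 [J1]: (5,3,4)
PS 4-2 [J2]: (5,3,5)
Grübler: 3·4 − 2·3 − 5 = 1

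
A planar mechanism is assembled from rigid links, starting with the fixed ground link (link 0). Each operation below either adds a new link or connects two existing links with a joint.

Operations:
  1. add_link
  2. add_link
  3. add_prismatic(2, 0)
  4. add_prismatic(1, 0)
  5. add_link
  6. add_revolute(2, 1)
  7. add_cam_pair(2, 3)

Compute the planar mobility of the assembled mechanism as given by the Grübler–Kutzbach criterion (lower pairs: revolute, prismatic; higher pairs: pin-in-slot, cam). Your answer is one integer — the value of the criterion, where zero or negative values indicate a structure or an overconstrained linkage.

L=1 J1=0 J2=0
add link → L=2 J1=0 J2=0
add link → L=3 J1=0 J2=0
P@2,0 dof=1 J1 → L=3 J1=1 J2=0
P@1,0 dof=1 J1 → L=3 J1=2 J2=0
add link → L=4 J1=2 J2=0
R@2,1 dof=1 J1 → L=4 J1=3 J2=0
C@2,3 dof=2 J2 → L=4 J1=3 J2=1
M=3(L−1)−2J1−J2=3·3−2·3−1=2

M = 2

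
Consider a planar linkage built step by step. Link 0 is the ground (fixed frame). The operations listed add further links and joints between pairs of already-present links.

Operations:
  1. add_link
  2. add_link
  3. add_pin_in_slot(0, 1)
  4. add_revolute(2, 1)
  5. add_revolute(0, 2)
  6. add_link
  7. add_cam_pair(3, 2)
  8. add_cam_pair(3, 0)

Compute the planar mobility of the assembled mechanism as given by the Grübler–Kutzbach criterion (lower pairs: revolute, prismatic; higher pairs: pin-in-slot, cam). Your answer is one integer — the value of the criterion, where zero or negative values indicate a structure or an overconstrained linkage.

link 0 = ground. State L|J1|J2 = 1|0|0
+link1  2|0|0
+link2  3|0|0
PS(0,1) f=2→J2  3|0|1
R(2,1) f=1→J1  3|1|1
R(0,2) f=1→J1  3|2|1
+link3  4|2|1
C(3,2) f=2→J2  4|2|2
C(3,0) f=2→J2  4|2|3
M = 3(4−1)−2·2−3 = 9−4−3 = 2

M = 2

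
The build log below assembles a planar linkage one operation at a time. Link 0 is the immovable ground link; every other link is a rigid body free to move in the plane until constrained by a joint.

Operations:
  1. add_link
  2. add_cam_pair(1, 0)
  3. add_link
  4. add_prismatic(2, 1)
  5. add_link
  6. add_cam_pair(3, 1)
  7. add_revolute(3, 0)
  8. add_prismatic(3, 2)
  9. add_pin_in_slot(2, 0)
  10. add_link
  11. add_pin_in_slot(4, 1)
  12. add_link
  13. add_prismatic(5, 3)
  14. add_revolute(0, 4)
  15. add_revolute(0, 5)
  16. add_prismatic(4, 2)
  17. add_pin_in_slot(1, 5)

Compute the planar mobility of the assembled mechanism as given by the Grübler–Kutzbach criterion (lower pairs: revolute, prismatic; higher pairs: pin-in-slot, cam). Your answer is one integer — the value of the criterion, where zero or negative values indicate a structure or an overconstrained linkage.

ground; <1,0,0>
#1 <2,0,0>
C:1↔0 J2 <2,0,1>
#2 <3,0,1>
P:2↔1 J1 <3,1,1>
#3 <4,1,1>
C:3↔1 J2 <4,1,2>
R:3↔0 J1 <4,2,2>
P:3↔2 J1 <4,3,2>
PS:2↔0 J2 <4,3,3>
#4 <5,3,3>
PS:4↔1 J2 <5,3,4>
#5 <6,3,4>
P:5↔3 J1 <6,4,4>
R:0↔4 J1 <6,5,4>
R:0↔5 J1 <6,6,4>
P:4↔2 J1 <6,7,4>
PS:1↔5 J2 <6,7,5>
3×5 − 2×7 − 1×5 = -4

M = -4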